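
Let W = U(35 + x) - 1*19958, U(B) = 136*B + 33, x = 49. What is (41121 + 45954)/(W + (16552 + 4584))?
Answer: 17415/2527 ≈ 6.8916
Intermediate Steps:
U(B) = 33 + 136*B
W = -8501 (W = (33 + 136*(35 + 49)) - 1*19958 = (33 + 136*84) - 19958 = (33 + 11424) - 19958 = 11457 - 19958 = -8501)
(41121 + 45954)/(W + (16552 + 4584)) = (41121 + 45954)/(-8501 + (16552 + 4584)) = 87075/(-8501 + 21136) = 87075/12635 = 87075*(1/12635) = 17415/2527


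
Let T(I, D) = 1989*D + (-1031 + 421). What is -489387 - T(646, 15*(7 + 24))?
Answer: -1413662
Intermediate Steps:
T(I, D) = -610 + 1989*D (T(I, D) = 1989*D - 610 = -610 + 1989*D)
-489387 - T(646, 15*(7 + 24)) = -489387 - (-610 + 1989*(15*(7 + 24))) = -489387 - (-610 + 1989*(15*31)) = -489387 - (-610 + 1989*465) = -489387 - (-610 + 924885) = -489387 - 1*924275 = -489387 - 924275 = -1413662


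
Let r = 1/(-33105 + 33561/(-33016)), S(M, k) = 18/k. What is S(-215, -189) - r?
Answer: -728454382/7651197687 ≈ -0.095208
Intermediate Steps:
r = -33016/1093028241 (r = 1/(-33105 + 33561*(-1/33016)) = 1/(-33105 - 33561/33016) = 1/(-1093028241/33016) = -33016/1093028241 ≈ -3.0206e-5)
S(-215, -189) - r = 18/(-189) - 1*(-33016/1093028241) = 18*(-1/189) + 33016/1093028241 = -2/21 + 33016/1093028241 = -728454382/7651197687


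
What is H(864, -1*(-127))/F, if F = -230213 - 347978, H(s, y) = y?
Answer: -127/578191 ≈ -0.00021965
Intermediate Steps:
F = -578191
H(864, -1*(-127))/F = -1*(-127)/(-578191) = 127*(-1/578191) = -127/578191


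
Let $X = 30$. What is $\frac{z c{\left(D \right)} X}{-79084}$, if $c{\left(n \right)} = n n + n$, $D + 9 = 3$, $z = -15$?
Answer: $\frac{3375}{19771} \approx 0.1707$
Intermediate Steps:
$D = -6$ ($D = -9 + 3 = -6$)
$c{\left(n \right)} = n + n^{2}$ ($c{\left(n \right)} = n^{2} + n = n + n^{2}$)
$\frac{z c{\left(D \right)} X}{-79084} = \frac{- 15 \left(- 6 \left(1 - 6\right)\right) 30}{-79084} = - 15 \left(\left(-6\right) \left(-5\right)\right) 30 \left(- \frac{1}{79084}\right) = \left(-15\right) 30 \cdot 30 \left(- \frac{1}{79084}\right) = \left(-450\right) 30 \left(- \frac{1}{79084}\right) = \left(-13500\right) \left(- \frac{1}{79084}\right) = \frac{3375}{19771}$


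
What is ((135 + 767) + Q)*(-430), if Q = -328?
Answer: -246820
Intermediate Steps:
((135 + 767) + Q)*(-430) = ((135 + 767) - 328)*(-430) = (902 - 328)*(-430) = 574*(-430) = -246820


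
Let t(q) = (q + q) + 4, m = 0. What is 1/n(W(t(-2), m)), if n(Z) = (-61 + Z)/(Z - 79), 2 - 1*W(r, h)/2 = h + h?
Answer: 25/19 ≈ 1.3158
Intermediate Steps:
t(q) = 4 + 2*q (t(q) = 2*q + 4 = 4 + 2*q)
W(r, h) = 4 - 4*h (W(r, h) = 4 - 2*(h + h) = 4 - 4*h)
n(Z) = (-61 + Z)/(-79 + Z)
1/n(W(t(-2), m)) = 1/((-61 + (4 - 4*0))/(-79 + (4 - 4*0))) = 1/((-61 + (4 + 0))/(-79 + (4 + 0))) = 1/((-61 + 4)/(-79 + 4)) = 1/(-57/(-75)) = 1/(-1/75*(-57)) = 1/(19/25) = 25/19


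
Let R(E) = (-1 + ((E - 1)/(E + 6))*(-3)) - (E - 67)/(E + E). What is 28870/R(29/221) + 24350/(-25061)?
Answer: 14093561536625/125173479872 ≈ 112.59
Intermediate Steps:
R(E) = -1 - 3*(-1 + E)/(6 + E) - (-67 + E)/(2*E) (R(E) = (-1 + ((-1 + E)/(6 + E))*(-3)) - (-67 + E)/(2*E) = (-1 + ((-1 + E)/(6 + E))*(-3)) - (-67 + E)*1/(2*E) = (-1 - 3*(-1 + E)/(6 + E)) - (-67 + E)/(2*E) = -1 - 3*(-1 + E)/(6 + E) - (-67 + E)/(2*E))
28870/R(29/221) + 24350/(-25061) = 28870/(((402 - 9*(29/221)² + 55*(29/221))/(2*((29/221))*(6 + 29/221)))) + 24350/(-25061) = 28870/(((402 - 9*(29*(1/221))² + 55*(29*(1/221)))/(2*((29*(1/221)))*(6 + 29*(1/221))))) + 24350*(-1/25061) = 28870/(((402 - 9*(29/221)² + 55*(29/221))/(2*(29/221)*(6 + 29/221)))) - 24350/25061 = 28870/(((½)*(221/29)*(402 - 9*841/48841 + 1595/221)/(1355/221))) - 24350/25061 = 28870/(((½)*(221/29)*(221/1355)*(402 - 7569/48841 + 1595/221))) - 24350/25061 = 28870/(((½)*(221/29)*(221/1355)*(19979008/48841))) - 24350/25061 = 28870/(9989504/39295) - 24350/25061 = 28870*(39295/9989504) - 24350/25061 = 567223325/4994752 - 24350/25061 = 14093561536625/125173479872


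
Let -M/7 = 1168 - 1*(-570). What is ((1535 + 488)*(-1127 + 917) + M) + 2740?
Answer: -434256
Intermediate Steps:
M = -12166 (M = -7*(1168 - 1*(-570)) = -7*(1168 + 570) = -7*1738 = -12166)
((1535 + 488)*(-1127 + 917) + M) + 2740 = ((1535 + 488)*(-1127 + 917) - 12166) + 2740 = (2023*(-210) - 12166) + 2740 = (-424830 - 12166) + 2740 = -436996 + 2740 = -434256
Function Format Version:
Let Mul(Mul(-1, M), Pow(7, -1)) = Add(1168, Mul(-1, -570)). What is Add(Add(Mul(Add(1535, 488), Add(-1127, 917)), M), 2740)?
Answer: -434256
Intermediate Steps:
M = -12166 (M = Mul(-7, Add(1168, Mul(-1, -570))) = Mul(-7, Add(1168, 570)) = Mul(-7, 1738) = -12166)
Add(Add(Mul(Add(1535, 488), Add(-1127, 917)), M), 2740) = Add(Add(Mul(Add(1535, 488), Add(-1127, 917)), -12166), 2740) = Add(Add(Mul(2023, -210), -12166), 2740) = Add(Add(-424830, -12166), 2740) = Add(-436996, 2740) = -434256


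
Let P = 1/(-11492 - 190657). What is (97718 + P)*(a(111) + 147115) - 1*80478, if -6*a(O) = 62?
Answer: 8717489651117368/606447 ≈ 1.4375e+10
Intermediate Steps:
a(O) = -31/3 (a(O) = -⅙*62 = -31/3)
P = -1/202149 (P = 1/(-202149) = -1/202149 ≈ -4.9468e-6)
(97718 + P)*(a(111) + 147115) - 1*80478 = (97718 - 1/202149)*(-31/3 + 147115) - 1*80478 = (19753595981/202149)*(441314/3) - 80478 = 8717538456759034/606447 - 80478 = 8717489651117368/606447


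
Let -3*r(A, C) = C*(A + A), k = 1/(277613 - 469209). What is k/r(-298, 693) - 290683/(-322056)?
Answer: 45640987203809/50566953607632 ≈ 0.90259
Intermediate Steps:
k = -1/191596 (k = 1/(-191596) = -1/191596 ≈ -5.2193e-6)
r(A, C) = -2*A*C/3 (r(A, C) = -C*(A + A)/3 = -C*2*A/3 = -2*A*C/3)
k/r(-298, 693) - 290683/(-322056) = -1/(191596*((-2/3*(-298)*693))) - 290683/(-322056) = -1/191596/137676 - 290683*(-1/322056) = -1/191596*1/137676 + 290683/322056 = -1/26378170896 + 290683/322056 = 45640987203809/50566953607632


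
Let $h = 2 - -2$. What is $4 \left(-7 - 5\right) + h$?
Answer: $-44$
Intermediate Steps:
$h = 4$ ($h = 2 + 2 = 4$)
$4 \left(-7 - 5\right) + h = 4 \left(-7 - 5\right) + 4 = 4 \left(-12\right) + 4 = -48 + 4 = -44$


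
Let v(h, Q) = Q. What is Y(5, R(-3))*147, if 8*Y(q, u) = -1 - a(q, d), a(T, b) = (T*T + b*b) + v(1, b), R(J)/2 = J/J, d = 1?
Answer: -1029/2 ≈ -514.50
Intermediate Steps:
R(J) = 2 (R(J) = 2*(J/J) = 2*1 = 2)
a(T, b) = b + T² + b² (a(T, b) = (T*T + b*b) + b = (T² + b²) + b = b + T² + b²)
Y(q, u) = -3/8 - q²/8 (Y(q, u) = (-1 - (1 + q² + 1²))/8 = (-1 - (1 + q² + 1))/8 = (-1 - (2 + q²))/8 = (-1 + (-2 - q²))/8 = (-3 - q²)/8 = -3/8 - q²/8)
Y(5, R(-3))*147 = (-3/8 - ⅛*5²)*147 = (-3/8 - ⅛*25)*147 = (-3/8 - 25/8)*147 = -7/2*147 = -1029/2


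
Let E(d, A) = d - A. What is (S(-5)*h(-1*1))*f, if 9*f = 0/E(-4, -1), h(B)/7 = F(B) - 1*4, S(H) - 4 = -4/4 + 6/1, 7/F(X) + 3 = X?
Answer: 0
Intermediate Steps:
F(X) = 7/(-3 + X)
S(H) = 9 (S(H) = 4 + (-4/4 + 6/1) = 4 + (-4*1/4 + 6*1) = 4 + (-1 + 6) = 4 + 5 = 9)
h(B) = -28 + 49/(-3 + B) (h(B) = 7*(7/(-3 + B) - 1*4) = 7*(7/(-3 + B) - 4) = 7*(-4 + 7/(-3 + B)) = -28 + 49/(-3 + B))
f = 0 (f = (0/(-4 - 1*(-1)))/9 = (0/(-4 + 1))/9 = (0/(-3))/9 = (0*(-1/3))/9 = (1/9)*0 = 0)
(S(-5)*h(-1*1))*f = (9*(7*(19 - (-4))/(-3 - 1*1)))*0 = (9*(7*(19 - 4*(-1))/(-3 - 1)))*0 = (9*(7*(19 + 4)/(-4)))*0 = (9*(7*(-1/4)*23))*0 = (9*(-161/4))*0 = -1449/4*0 = 0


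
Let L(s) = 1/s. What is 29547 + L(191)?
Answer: 5643478/191 ≈ 29547.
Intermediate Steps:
29547 + L(191) = 29547 + 1/191 = 5643478/191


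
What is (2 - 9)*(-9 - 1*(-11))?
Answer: -14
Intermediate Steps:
(2 - 9)*(-9 - 1*(-11)) = -7*(-9 + 11) = -7*2 = -14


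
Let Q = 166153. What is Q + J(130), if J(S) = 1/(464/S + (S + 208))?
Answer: 3688928971/22202 ≈ 1.6615e+5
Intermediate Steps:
J(S) = 1/(208 + S + 464/S) (J(S) = 1/(464/S + (208 + S)) = 1/(208 + S + 464/S))
Q + J(130) = 166153 + 130/(464 + 130² + 208*130) = 166153 + 130/(464 + 16900 + 27040) = 166153 + 130/44404 = 166153 + 130*(1/44404) = 166153 + 65/22202 = 3688928971/22202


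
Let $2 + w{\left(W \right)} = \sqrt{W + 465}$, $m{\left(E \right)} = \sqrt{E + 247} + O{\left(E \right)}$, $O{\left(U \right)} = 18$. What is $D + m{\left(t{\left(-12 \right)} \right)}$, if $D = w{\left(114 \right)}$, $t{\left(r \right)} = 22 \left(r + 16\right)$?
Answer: $16 + \sqrt{335} + \sqrt{579} \approx 58.365$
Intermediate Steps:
$t{\left(r \right)} = 352 + 22 r$ ($t{\left(r \right)} = 22 \left(16 + r\right) = 352 + 22 r$)
$m{\left(E \right)} = 18 + \sqrt{247 + E}$ ($m{\left(E \right)} = \sqrt{E + 247} + 18 = \sqrt{247 + E} + 18 = 18 + \sqrt{247 + E}$)
$w{\left(W \right)} = -2 + \sqrt{465 + W}$ ($w{\left(W \right)} = -2 + \sqrt{W + 465} = -2 + \sqrt{465 + W}$)
$D = -2 + \sqrt{579}$ ($D = -2 + \sqrt{465 + 114} = -2 + \sqrt{579} \approx 22.062$)
$D + m{\left(t{\left(-12 \right)} \right)} = \left(-2 + \sqrt{579}\right) + \left(18 + \sqrt{247 + \left(352 + 22 \left(-12\right)\right)}\right) = \left(-2 + \sqrt{579}\right) + \left(18 + \sqrt{247 + \left(352 - 264\right)}\right) = \left(-2 + \sqrt{579}\right) + \left(18 + \sqrt{247 + 88}\right) = \left(-2 + \sqrt{579}\right) + \left(18 + \sqrt{335}\right) = 16 + \sqrt{335} + \sqrt{579}$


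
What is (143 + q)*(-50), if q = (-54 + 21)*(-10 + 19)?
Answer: 7700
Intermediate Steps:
q = -297 (q = -33*9 = -297)
(143 + q)*(-50) = (143 - 297)*(-50) = -154*(-50) = 7700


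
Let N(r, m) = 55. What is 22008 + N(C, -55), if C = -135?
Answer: 22063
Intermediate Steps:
22008 + N(C, -55) = 22008 + 55 = 22063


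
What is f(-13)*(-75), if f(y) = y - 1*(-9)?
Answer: 300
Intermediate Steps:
f(y) = 9 + y (f(y) = y + 9 = 9 + y)
f(-13)*(-75) = (9 - 13)*(-75) = -4*(-75) = 300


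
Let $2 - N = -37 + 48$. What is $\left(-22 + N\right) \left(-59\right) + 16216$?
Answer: $18045$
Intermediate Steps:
$N = -9$ ($N = 2 - \left(-37 + 48\right) = 2 - 11 = -9$)
$\left(-22 + N\right) \left(-59\right) + 16216 = \left(-22 - 9\right) \left(-59\right) + 16216 = \left(-31\right) \left(-59\right) + 16216 = 1829 + 16216 = 18045$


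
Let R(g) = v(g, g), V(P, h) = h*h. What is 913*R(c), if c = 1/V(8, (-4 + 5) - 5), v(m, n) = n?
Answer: 913/16 ≈ 57.063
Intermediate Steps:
V(P, h) = h²
c = 1/16 (c = 1/(((-4 + 5) - 5)²) = 1/((1 - 5)²) = 1/((-4)²) = 1/16 ≈ 0.062500)
R(g) = g
913*R(c) = 913*(1/16) = 913/16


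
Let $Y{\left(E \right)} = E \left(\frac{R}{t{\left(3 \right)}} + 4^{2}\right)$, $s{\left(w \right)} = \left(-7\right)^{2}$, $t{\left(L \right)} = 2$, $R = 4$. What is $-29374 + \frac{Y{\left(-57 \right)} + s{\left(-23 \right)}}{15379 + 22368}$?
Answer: $- \frac{1108781355}{37747} \approx -29374.0$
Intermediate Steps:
$s{\left(w \right)} = 49$
$Y{\left(E \right)} = 18 E$ ($Y{\left(E \right)} = E \left(\frac{4}{2} + 4^{2}\right) = E \left(4 \cdot \frac{1}{2} + 16\right) = E \left(2 + 16\right) = E 18 = 18 E$)
$-29374 + \frac{Y{\left(-57 \right)} + s{\left(-23 \right)}}{15379 + 22368} = -29374 + \frac{18 \left(-57\right) + 49}{15379 + 22368} = -29374 + \frac{-1026 + 49}{37747} = -29374 - \frac{977}{37747} = - \frac{1108781355}{37747}$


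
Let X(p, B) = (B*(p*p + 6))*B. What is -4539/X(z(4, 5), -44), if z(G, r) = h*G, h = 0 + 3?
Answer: -1513/96800 ≈ -0.015630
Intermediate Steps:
h = 3
z(G, r) = 3*G
X(p, B) = B**2*(6 + p**2) (X(p, B) = (B*(p**2 + 6))*B = (B*(6 + p**2))*B = B**2*(6 + p**2))
-4539/X(z(4, 5), -44) = -4539*1/(1936*(6 + (3*4)**2)) = -4539*1/(1936*(6 + 12**2)) = -4539*1/(1936*(6 + 144)) = -4539/(1936*150) = -4539/290400 = -4539*1/290400 = -1513/96800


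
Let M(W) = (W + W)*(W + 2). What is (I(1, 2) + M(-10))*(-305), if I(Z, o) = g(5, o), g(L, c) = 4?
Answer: -50020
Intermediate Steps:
M(W) = 2*W*(2 + W) (M(W) = (2*W)*(2 + W) = 2*W*(2 + W))
I(Z, o) = 4
(I(1, 2) + M(-10))*(-305) = (4 + 2*(-10)*(2 - 10))*(-305) = (4 + 2*(-10)*(-8))*(-305) = (4 + 160)*(-305) = 164*(-305) = -50020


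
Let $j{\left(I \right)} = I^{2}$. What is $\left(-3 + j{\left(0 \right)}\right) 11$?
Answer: $-33$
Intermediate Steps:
$\left(-3 + j{\left(0 \right)}\right) 11 = \left(-3 + 0^{2}\right) 11 = \left(-3 + 0\right) 11 = \left(-3\right) 11 = -33$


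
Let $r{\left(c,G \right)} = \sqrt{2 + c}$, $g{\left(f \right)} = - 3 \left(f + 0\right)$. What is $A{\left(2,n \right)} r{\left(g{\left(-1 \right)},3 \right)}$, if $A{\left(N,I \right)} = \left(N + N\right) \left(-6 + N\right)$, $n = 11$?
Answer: $- 16 \sqrt{5} \approx -35.777$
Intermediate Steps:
$g{\left(f \right)} = - 3 f$
$A{\left(N,I \right)} = 2 N \left(-6 + N\right)$
$A{\left(2,n \right)} r{\left(g{\left(-1 \right)},3 \right)} = 2 \cdot 2 \left(-6 + 2\right) \sqrt{2 - -3} = 2 \cdot 2 \left(-4\right) \sqrt{2 + 3} = - 16 \sqrt{5}$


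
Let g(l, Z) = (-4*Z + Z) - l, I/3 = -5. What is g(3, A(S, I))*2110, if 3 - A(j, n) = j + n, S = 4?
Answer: -94950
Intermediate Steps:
I = -15 (I = 3*(-5) = -15)
A(j, n) = 3 - j - n (A(j, n) = 3 - (j + n) = 3 + (-j - n) = 3 - j - n)
g(l, Z) = -l - 3*Z (g(l, Z) = -3*Z - l = -l - 3*Z)
g(3, A(S, I))*2110 = (-1*3 - 3*(3 - 1*4 - 1*(-15)))*2110 = (-3 - 3*(3 - 4 + 15))*2110 = (-3 - 3*14)*2110 = (-3 - 42)*2110 = -45*2110 = -94950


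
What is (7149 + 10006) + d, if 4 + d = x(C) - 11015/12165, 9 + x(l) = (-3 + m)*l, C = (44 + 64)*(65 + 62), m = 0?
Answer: -58408801/2433 ≈ -24007.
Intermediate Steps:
C = 13716 (C = 108*127 = 13716)
x(l) = -9 - 3*l (x(l) = -9 + (-3 + 0)*l = -9 - 3*l)
d = -100146916/2433 (d = -4 + ((-9 - 3*13716) - 11015/12165) = -4 + ((-9 - 41148) - 11015*1/12165) = -4 + (-41157 - 2203/2433) = -4 - 100137184/2433 = -100146916/2433 ≈ -41162.)
(7149 + 10006) + d = (7149 + 10006) - 100146916/2433 = 17155 - 100146916/2433 = -58408801/2433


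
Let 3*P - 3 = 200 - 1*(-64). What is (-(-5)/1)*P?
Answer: 445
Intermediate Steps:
P = 89 (P = 1 + (200 - 1*(-64))/3 = 1 + (200 + 64)/3 = 1 + (⅓)*264 = 1 + 88 = 89)
(-(-5)/1)*P = -(-5)/1*89 = -(-5)*89 = -5*(-1)*89 = 5*89 = 445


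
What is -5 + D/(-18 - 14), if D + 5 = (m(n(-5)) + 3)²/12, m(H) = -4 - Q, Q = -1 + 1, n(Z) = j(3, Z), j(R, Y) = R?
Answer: -1861/384 ≈ -4.8464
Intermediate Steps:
n(Z) = 3
Q = 0
m(H) = -4 (m(H) = -4 - 1*0 = -4 + 0 = -4)
D = -59/12 (D = -5 + (-4 + 3)²/12 = -5 + (-1)²*(1/12) = -5 + 1*(1/12) = -5 + 1/12 = -59/12 ≈ -4.9167)
-5 + D/(-18 - 14) = -5 - 59/(12*(-18 - 14)) = -5 - 59/12/(-32) = -5 - 59/12*(-1/32) = -5 + 59/384 = -1861/384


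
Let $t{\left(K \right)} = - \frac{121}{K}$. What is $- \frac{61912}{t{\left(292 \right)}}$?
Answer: $\frac{18078304}{121} \approx 1.4941 \cdot 10^{5}$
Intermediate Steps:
$- \frac{61912}{t{\left(292 \right)}} = - \frac{61912}{\left(-121\right) \frac{1}{292}} = - \frac{61912}{- \frac{121}{292}} = \left(-61912\right) \left(- \frac{292}{121}\right) = \frac{18078304}{121}$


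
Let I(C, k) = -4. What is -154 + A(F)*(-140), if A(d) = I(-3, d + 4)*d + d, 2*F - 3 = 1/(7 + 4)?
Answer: 5446/11 ≈ 495.09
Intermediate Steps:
F = 17/11 (F = 3/2 + 1/(2*(7 + 4)) = 3/2 + (½)/11 = 3/2 + (½)*(1/11) = 3/2 + 1/22 = 17/11 ≈ 1.5455)
A(d) = -3*d (A(d) = -4*d + d = -3*d)
-154 + A(F)*(-140) = -154 - 3*17/11*(-140) = -154 - 51/11*(-140) = -154 + 7140/11 = 5446/11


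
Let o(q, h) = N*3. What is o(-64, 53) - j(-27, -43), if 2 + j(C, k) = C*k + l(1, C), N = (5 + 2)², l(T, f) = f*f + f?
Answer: -1714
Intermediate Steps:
l(T, f) = f + f² (l(T, f) = f² + f = f + f²)
N = 49 (N = 7² = 49)
j(C, k) = -2 + C*k + C*(1 + C) (j(C, k) = -2 + (C*k + C*(1 + C)) = -2 + C*k + C*(1 + C))
o(q, h) = 147 (o(q, h) = 49*3 = 147)
o(-64, 53) - j(-27, -43) = 147 - (-2 - 27*(-43) - 27*(1 - 27)) = 147 - (-2 + 1161 - 27*(-26)) = 147 - (-2 + 1161 + 702) = 147 - 1*1861 = 147 - 1861 = -1714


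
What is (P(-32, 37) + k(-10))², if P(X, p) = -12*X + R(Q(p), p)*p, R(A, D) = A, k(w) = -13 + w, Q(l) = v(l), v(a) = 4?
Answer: 259081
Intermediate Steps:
Q(l) = 4
P(X, p) = -12*X + 4*p
(P(-32, 37) + k(-10))² = ((-12*(-32) + 4*37) + (-13 - 10))² = ((384 + 148) - 23)² = (532 - 23)² = 509² = 259081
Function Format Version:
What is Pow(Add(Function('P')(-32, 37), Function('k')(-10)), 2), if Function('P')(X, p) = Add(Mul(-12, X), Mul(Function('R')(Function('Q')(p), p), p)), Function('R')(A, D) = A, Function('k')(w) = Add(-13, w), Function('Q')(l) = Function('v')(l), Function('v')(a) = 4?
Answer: 259081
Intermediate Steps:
Function('Q')(l) = 4
Function('P')(X, p) = Add(Mul(-12, X), Mul(4, p))
Pow(Add(Function('P')(-32, 37), Function('k')(-10)), 2) = Pow(Add(Add(Mul(-12, -32), Mul(4, 37)), Add(-13, -10)), 2) = Pow(Add(Add(384, 148), -23), 2) = Pow(Add(532, -23), 2) = Pow(509, 2) = 259081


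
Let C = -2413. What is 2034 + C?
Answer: -379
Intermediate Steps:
2034 + C = 2034 - 2413 = -379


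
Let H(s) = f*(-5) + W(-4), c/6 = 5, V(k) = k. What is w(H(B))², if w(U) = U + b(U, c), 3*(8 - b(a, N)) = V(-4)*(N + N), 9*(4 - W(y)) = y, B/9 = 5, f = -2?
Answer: 850084/81 ≈ 10495.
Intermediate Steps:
B = 45 (B = 9*5 = 45)
c = 30 (c = 6*5 = 30)
W(y) = 4 - y/9
b(a, N) = 8 + 8*N/3 (b(a, N) = 8 - (-4)*(N + N)/3 = 8 - (-4)*2*N/3 = 8 - (-8)*N/3 = 8 + 8*N/3)
H(s) = 130/9 (H(s) = -2*(-5) + (4 - ⅑*(-4)) = 10 + (4 + 4/9) = 10 + 40/9 = 130/9)
w(U) = 88 + U (w(U) = U + (8 + (8/3)*30) = U + (8 + 80) = U + 88 = 88 + U)
w(H(B))² = (88 + 130/9)² = (922/9)² = 850084/81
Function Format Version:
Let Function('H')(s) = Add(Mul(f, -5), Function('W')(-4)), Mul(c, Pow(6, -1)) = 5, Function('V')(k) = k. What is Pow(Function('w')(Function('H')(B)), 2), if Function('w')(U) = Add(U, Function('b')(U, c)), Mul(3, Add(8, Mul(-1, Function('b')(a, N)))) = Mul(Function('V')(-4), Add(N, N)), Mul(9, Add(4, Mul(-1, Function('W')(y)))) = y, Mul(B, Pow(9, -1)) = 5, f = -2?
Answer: Rational(850084, 81) ≈ 10495.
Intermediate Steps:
B = 45 (B = Mul(9, 5) = 45)
c = 30 (c = Mul(6, 5) = 30)
Function('W')(y) = Add(4, Mul(Rational(-1, 9), y))
Function('b')(a, N) = Add(8, Mul(Rational(8, 3), N)) (Function('b')(a, N) = Add(8, Mul(Rational(-1, 3), Mul(-4, Add(N, N)))) = Add(8, Mul(Rational(-1, 3), Mul(-4, Mul(2, N)))) = Add(8, Mul(Rational(-1, 3), Mul(-8, N))) = Add(8, Mul(Rational(8, 3), N)))
Function('H')(s) = Rational(130, 9) (Function('H')(s) = Add(Mul(-2, -5), Add(4, Mul(Rational(-1, 9), -4))) = Add(10, Add(4, Rational(4, 9))) = Add(10, Rational(40, 9)) = Rational(130, 9))
Function('w')(U) = Add(88, U) (Function('w')(U) = Add(U, Add(8, Mul(Rational(8, 3), 30))) = Add(U, Add(8, 80)) = Add(U, 88) = Add(88, U))
Pow(Function('w')(Function('H')(B)), 2) = Pow(Add(88, Rational(130, 9)), 2) = Pow(Rational(922, 9), 2) = Rational(850084, 81)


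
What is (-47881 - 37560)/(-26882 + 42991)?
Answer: -85441/16109 ≈ -5.3039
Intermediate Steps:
(-47881 - 37560)/(-26882 + 42991) = -85441/16109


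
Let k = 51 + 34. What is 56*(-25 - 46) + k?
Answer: -3891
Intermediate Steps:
k = 85
56*(-25 - 46) + k = 56*(-25 - 46) + 85 = 56*(-71) + 85 = -3976 + 85 = -3891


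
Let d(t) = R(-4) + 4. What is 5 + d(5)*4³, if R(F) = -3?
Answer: 69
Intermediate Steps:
d(t) = 1 (d(t) = -3 + 4 = 1)
5 + d(5)*4³ = 5 + 1*4³ = 5 + 1*64 = 5 + 64 = 69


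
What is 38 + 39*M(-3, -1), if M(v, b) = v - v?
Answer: 38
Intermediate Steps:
M(v, b) = 0
38 + 39*M(-3, -1) = 38 + 39*0 = 38 + 0 = 38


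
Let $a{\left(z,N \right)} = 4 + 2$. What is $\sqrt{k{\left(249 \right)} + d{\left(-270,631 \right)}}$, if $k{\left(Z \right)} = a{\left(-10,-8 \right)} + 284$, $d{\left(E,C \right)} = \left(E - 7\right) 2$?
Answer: $2 i \sqrt{66} \approx 16.248 i$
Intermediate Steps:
$a{\left(z,N \right)} = 6$
$d{\left(E,C \right)} = -14 + 2 E$ ($d{\left(E,C \right)} = \left(-7 + E\right) 2 = -14 + 2 E$)
$k{\left(Z \right)} = 290$ ($k{\left(Z \right)} = 6 + 284 = 290$)
$\sqrt{k{\left(249 \right)} + d{\left(-270,631 \right)}} = \sqrt{290 + \left(-14 + 2 \left(-270\right)\right)} = \sqrt{290 - 554} = \sqrt{-264} = 2 i \sqrt{66}$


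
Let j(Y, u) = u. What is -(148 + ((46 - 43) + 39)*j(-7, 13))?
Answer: -694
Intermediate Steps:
-(148 + ((46 - 43) + 39)*j(-7, 13)) = -(148 + ((46 - 43) + 39)*13) = -(148 + (3 + 39)*13) = -(148 + 42*13) = -(148 + 546) = -1*694 = -694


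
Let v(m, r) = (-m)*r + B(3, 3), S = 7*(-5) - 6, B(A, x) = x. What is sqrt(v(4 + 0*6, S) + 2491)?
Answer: sqrt(2658) ≈ 51.556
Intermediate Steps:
S = -41 (S = -35 - 6 = -41)
v(m, r) = 3 - m*r (v(m, r) = (-m)*r + 3 = -m*r + 3 = 3 - m*r)
sqrt(v(4 + 0*6, S) + 2491) = sqrt((3 - 1*(4 + 0*6)*(-41)) + 2491) = sqrt((3 - 1*(4 + 0)*(-41)) + 2491) = sqrt((3 - 1*4*(-41)) + 2491) = sqrt((3 + 164) + 2491) = sqrt(167 + 2491) = sqrt(2658)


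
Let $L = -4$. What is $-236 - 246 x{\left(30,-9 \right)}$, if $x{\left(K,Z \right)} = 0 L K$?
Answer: $-236$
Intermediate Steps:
$x{\left(K,Z \right)} = 0$ ($x{\left(K,Z \right)} = 0 \left(-4\right) K = 0 K = 0$)
$-236 - 246 x{\left(30,-9 \right)} = -236 - 0 = -236 + 0 = -236$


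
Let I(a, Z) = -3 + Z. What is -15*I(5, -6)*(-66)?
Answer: -8910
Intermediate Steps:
-15*I(5, -6)*(-66) = -15*(-3 - 6)*(-66) = -15*(-9)*(-66) = 135*(-66) = -8910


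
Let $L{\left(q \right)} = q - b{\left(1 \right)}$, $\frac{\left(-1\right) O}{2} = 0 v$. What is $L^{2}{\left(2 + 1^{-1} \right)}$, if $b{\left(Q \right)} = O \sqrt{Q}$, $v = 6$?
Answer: $9$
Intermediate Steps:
$O = 0$ ($O = - 2 \cdot 0 \cdot 6 = \left(-2\right) 0 = 0$)
$b{\left(Q \right)} = 0$ ($b{\left(Q \right)} = 0 \sqrt{Q} = 0$)
$L{\left(q \right)} = q$ ($L{\left(q \right)} = q - 0 = q + 0 = q$)
$L^{2}{\left(2 + 1^{-1} \right)} = \left(2 + 1^{-1}\right)^{2} = \left(2 + 1\right)^{2} = 3^{2} = 9$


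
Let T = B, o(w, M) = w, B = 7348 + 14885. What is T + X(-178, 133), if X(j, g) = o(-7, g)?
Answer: 22226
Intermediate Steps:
B = 22233
X(j, g) = -7
T = 22233
T + X(-178, 133) = 22233 - 7 = 22226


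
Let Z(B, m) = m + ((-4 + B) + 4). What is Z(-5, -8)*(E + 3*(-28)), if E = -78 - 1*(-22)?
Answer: 1820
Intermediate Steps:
Z(B, m) = B + m (Z(B, m) = m + B = B + m)
E = -56 (E = -78 + 22 = -56)
Z(-5, -8)*(E + 3*(-28)) = (-5 - 8)*(-56 + 3*(-28)) = -13*(-56 - 84) = -13*(-140) = 1820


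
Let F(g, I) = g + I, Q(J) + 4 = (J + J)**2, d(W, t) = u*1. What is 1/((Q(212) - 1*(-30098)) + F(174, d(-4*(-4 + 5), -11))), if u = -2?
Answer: 1/210042 ≈ 4.7610e-6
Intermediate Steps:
d(W, t) = -2 (d(W, t) = -2*1 = -2)
Q(J) = -4 + 4*J**2 (Q(J) = -4 + (J + J)**2 = -4 + (2*J)**2 = -4 + 4*J**2)
F(g, I) = I + g
1/((Q(212) - 1*(-30098)) + F(174, d(-4*(-4 + 5), -11))) = 1/(((-4 + 4*212**2) - 1*(-30098)) + (-2 + 174)) = 1/(((-4 + 4*44944) + 30098) + 172) = 1/(((-4 + 179776) + 30098) + 172) = 1/((179772 + 30098) + 172) = 1/(209870 + 172) = 1/210042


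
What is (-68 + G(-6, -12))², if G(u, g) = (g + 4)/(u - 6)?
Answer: 40804/9 ≈ 4533.8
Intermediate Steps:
G(u, g) = (4 + g)/(-6 + u)
(-68 + G(-6, -12))² = (-68 + (4 - 12)/(-6 - 6))² = (-68 - 8/(-12))² = (-68 - 1/12*(-8))² = (-68 + ⅔)² = (-202/3)² = 40804/9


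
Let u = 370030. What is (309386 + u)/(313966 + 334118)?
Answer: 56618/54007 ≈ 1.0483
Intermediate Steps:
(309386 + u)/(313966 + 334118) = (309386 + 370030)/(313966 + 334118) = 679416/648084 = 679416*(1/648084) = 56618/54007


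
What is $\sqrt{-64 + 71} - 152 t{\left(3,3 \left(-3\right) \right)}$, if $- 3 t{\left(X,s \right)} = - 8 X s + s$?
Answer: $10488 + \sqrt{7} \approx 10491.0$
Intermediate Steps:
$t{\left(X,s \right)} = - \frac{s}{3} + \frac{8 X s}{3}$ ($t{\left(X,s \right)} = - \frac{- 8 X s + s}{3} = - \frac{s - 8 X s}{3} = - \frac{s}{3} + \frac{8 X s}{3}$)
$\sqrt{-64 + 71} - 152 t{\left(3,3 \left(-3\right) \right)} = \sqrt{-64 + 71} - 152 \frac{3 \left(-3\right) \left(-1 + 8 \cdot 3\right)}{3} = \sqrt{7} - 152 \cdot \frac{1}{3} \left(-9\right) \left(-1 + 24\right) = \sqrt{7} - 152 \cdot \frac{1}{3} \left(-9\right) 23 = \sqrt{7} - -10488 = \sqrt{7} + 10488 = 10488 + \sqrt{7}$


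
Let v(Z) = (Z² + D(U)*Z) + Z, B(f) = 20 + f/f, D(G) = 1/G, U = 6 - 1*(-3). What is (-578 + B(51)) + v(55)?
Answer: 22762/9 ≈ 2529.1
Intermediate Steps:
U = 9 (U = 6 + 3 = 9)
D(G) = 1/G
B(f) = 21 (B(f) = 20 + 1 = 21)
v(Z) = Z² + 10*Z/9 (v(Z) = (Z² + Z/9) + Z = Z² + 10*Z/9)
(-578 + B(51)) + v(55) = (-578 + 21) + (⅑)*55*(10 + 9*55) = -557 + (⅑)*55*(10 + 495) = -557 + (⅑)*55*505 = -557 + 27775/9 = 22762/9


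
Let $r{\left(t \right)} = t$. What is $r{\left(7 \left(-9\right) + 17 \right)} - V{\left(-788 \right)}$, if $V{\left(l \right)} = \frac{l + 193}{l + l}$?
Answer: $- \frac{73091}{1576} \approx -46.378$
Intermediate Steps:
$V{\left(l \right)} = \frac{193 + l}{2 l}$
$r{\left(7 \left(-9\right) + 17 \right)} - V{\left(-788 \right)} = \left(7 \left(-9\right) + 17\right) - \frac{193 - 788}{2 \left(-788\right)} = \left(-63 + 17\right) - \frac{1}{2} \left(- \frac{1}{788}\right) \left(-595\right) = -46 - \frac{595}{1576} = - \frac{73091}{1576}$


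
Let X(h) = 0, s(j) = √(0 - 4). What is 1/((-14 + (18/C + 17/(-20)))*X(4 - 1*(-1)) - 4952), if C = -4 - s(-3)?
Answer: -1/4952 ≈ -0.00020194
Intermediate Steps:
s(j) = 2*I (s(j) = √(-4) = 2*I)
C = -4 - 2*I ≈ -4.0 - 2.0*I
1/((-14 + (18/C + 17/(-20)))*X(4 - 1*(-1)) - 4952) = 1/((-14 + (18/(-4 - 2*I) + 17/(-20)))*0 - 4952) = 1/((-14 + (18*((-4 + 2*I)/20) + 17*(-1/20)))*0 - 4952) = 1/((-14 + (9*(-4 + 2*I)/10 - 17/20))*0 - 4952) = 1/((-14 + (-17/20 + 9*(-4 + 2*I)/10))*0 - 4952) = 1/((-297/20 + 9*(-4 + 2*I)/10)*0 - 4952) = 1/(0 - 4952) = 1/(-4952) = -1/4952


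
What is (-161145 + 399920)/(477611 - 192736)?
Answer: 9551/11395 ≈ 0.83817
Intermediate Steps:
(-161145 + 399920)/(477611 - 192736) = 238775/284875 = 238775*(1/284875) = 9551/11395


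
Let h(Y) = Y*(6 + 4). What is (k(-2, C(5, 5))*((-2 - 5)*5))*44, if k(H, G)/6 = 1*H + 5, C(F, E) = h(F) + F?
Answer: -27720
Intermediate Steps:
h(Y) = 10*Y (h(Y) = Y*10 = 10*Y)
C(F, E) = 11*F (C(F, E) = 10*F + F = 11*F)
k(H, G) = 30 + 6*H (k(H, G) = 6*(1*H + 5) = 6*(H + 5) = 6*(5 + H) = 30 + 6*H)
(k(-2, C(5, 5))*((-2 - 5)*5))*44 = ((30 + 6*(-2))*((-2 - 5)*5))*44 = ((30 - 12)*(-7*5))*44 = (18*(-35))*44 = -630*44 = -27720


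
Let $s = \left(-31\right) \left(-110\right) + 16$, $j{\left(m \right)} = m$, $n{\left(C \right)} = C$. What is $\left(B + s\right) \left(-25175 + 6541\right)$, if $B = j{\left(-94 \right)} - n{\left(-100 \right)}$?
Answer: $-63951888$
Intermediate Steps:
$s = 3426$ ($s = 3410 + 16 = 3426$)
$B = 6$ ($B = -94 - -100 = -94 + 100 = 6$)
$\left(B + s\right) \left(-25175 + 6541\right) = \left(6 + 3426\right) \left(-25175 + 6541\right) = 3432 \left(-18634\right) = -63951888$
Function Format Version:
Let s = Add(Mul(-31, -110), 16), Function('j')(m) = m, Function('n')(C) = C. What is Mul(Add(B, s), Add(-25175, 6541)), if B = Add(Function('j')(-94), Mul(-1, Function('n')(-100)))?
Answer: -63951888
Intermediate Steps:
s = 3426 (s = Add(3410, 16) = 3426)
B = 6 (B = Add(-94, Mul(-1, -100)) = Add(-94, 100) = 6)
Mul(Add(B, s), Add(-25175, 6541)) = Mul(Add(6, 3426), Add(-25175, 6541)) = Mul(3432, -18634) = -63951888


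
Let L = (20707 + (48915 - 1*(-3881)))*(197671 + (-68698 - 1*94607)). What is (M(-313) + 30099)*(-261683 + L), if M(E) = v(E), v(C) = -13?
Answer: 75989486297690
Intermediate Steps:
M(E) = -13
L = 2526004098 (L = (20707 + (48915 + 3881))*(197671 + (-68698 - 94607)) = (20707 + 52796)*(197671 - 163305) = 73503*34366 = 2526004098)
(M(-313) + 30099)*(-261683 + L) = (-13 + 30099)*(-261683 + 2526004098) = 30086*2525742415 = 75989486297690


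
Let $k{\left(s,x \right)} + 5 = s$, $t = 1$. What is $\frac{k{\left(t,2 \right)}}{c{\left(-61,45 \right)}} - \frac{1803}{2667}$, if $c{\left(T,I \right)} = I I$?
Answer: $- \frac{1220581}{1800225} \approx -0.67802$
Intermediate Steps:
$k{\left(s,x \right)} = -5 + s$
$c{\left(T,I \right)} = I^{2}$
$\frac{k{\left(t,2 \right)}}{c{\left(-61,45 \right)}} - \frac{1803}{2667} = \frac{-5 + 1}{45^{2}} - \frac{1803}{2667} = - \frac{4}{2025} - \frac{601}{889} = - \frac{1220581}{1800225}$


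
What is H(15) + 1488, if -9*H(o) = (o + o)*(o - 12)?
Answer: 1478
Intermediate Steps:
H(o) = -2*o*(-12 + o)/9 (H(o) = -(o + o)*(o - 12)/9 = -2*o*(-12 + o)/9)
H(15) + 1488 = (2/9)*15*(12 - 1*15) + 1488 = (2/9)*15*(12 - 15) + 1488 = (2/9)*15*(-3) + 1488 = -10 + 1488 = 1478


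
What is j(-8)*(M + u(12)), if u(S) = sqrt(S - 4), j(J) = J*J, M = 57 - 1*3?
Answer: 3456 + 128*sqrt(2) ≈ 3637.0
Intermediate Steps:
M = 54 (M = 57 - 3 = 54)
j(J) = J**2
u(S) = sqrt(-4 + S)
j(-8)*(M + u(12)) = (-8)**2*(54 + sqrt(-4 + 12)) = 64*(54 + sqrt(8)) = 64*(54 + 2*sqrt(2)) = 3456 + 128*sqrt(2)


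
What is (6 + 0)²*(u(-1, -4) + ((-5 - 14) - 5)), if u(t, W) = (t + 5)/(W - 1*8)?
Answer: -876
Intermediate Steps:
u(t, W) = (5 + t)/(-8 + W) (u(t, W) = (5 + t)/(W - 8) = (5 + t)/(-8 + W))
(6 + 0)²*(u(-1, -4) + ((-5 - 14) - 5)) = (6 + 0)²*((5 - 1)/(-8 - 4) + ((-5 - 14) - 5)) = 6²*(4/(-12) + (-19 - 5)) = 36*(-1/12*4 - 24) = 36*(-⅓ - 24) = 36*(-73/3) = -876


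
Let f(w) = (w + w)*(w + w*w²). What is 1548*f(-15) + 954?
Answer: 157432554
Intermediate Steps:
f(w) = 2*w*(w + w³) (f(w) = (2*w)*(w + w³) = 2*w*(w + w³))
1548*f(-15) + 954 = 1548*(2*(-15)²*(1 + (-15)²)) + 954 = 1548*(2*225*(1 + 225)) + 954 = 1548*(2*225*226) + 954 = 1548*101700 + 954 = 157431600 + 954 = 157432554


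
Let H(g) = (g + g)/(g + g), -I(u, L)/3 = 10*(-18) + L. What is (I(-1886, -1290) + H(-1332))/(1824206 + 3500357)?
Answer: 4411/5324563 ≈ 0.00082842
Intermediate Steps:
I(u, L) = 540 - 3*L (I(u, L) = -3*(10*(-18) + L) = -3*(-180 + L) = 540 - 3*L)
H(g) = 1 (H(g) = (2*g)/((2*g)) = (2*g)*(1/(2*g)) = 1)
(I(-1886, -1290) + H(-1332))/(1824206 + 3500357) = ((540 - 3*(-1290)) + 1)/(1824206 + 3500357) = ((540 + 3870) + 1)/5324563 = (4410 + 1)*(1/5324563) = 4411*(1/5324563) = 4411/5324563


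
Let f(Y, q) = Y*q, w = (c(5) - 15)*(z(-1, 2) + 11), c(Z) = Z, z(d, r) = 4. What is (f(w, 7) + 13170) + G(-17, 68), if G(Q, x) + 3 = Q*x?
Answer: 10961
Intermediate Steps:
w = -150 (w = (5 - 15)*(4 + 11) = -10*15 = -150)
G(Q, x) = -3 + Q*x
(f(w, 7) + 13170) + G(-17, 68) = (-150*7 + 13170) + (-3 - 17*68) = (-1050 + 13170) + (-3 - 1156) = 12120 - 1159 = 10961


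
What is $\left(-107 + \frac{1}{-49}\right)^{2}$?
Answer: $\frac{27499536}{2401} \approx 11453.0$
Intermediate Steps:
$\left(-107 + \frac{1}{-49}\right)^{2} = \left(-107 - \frac{1}{49}\right)^{2} = \left(- \frac{5244}{49}\right)^{2} = \frac{27499536}{2401}$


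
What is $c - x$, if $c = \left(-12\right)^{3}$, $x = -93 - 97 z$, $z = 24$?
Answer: $693$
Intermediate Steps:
$x = -2421$ ($x = -93 - 2328 = -2421$)
$c = -1728$
$c - x = -1728 - -2421 = -1728 + 2421 = 693$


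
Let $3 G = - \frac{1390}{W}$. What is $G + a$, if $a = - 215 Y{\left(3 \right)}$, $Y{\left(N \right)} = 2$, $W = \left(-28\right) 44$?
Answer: $- \frac{793945}{1848} \approx -429.62$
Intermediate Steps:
$W = -1232$
$G = \frac{695}{1848}$ ($G = \frac{\left(-1390\right) \frac{1}{-1232}}{3} = \frac{\left(-1390\right) \left(- \frac{1}{1232}\right)}{3} = \frac{1}{3} \cdot \frac{695}{616} = \frac{695}{1848} \approx 0.37608$)
$a = -430$ ($a = \left(-215\right) 2 = -430$)
$G + a = \frac{695}{1848} - 430 = - \frac{793945}{1848}$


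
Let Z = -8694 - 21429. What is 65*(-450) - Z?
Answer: 873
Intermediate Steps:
Z = -30123
65*(-450) - Z = 65*(-450) - 1*(-30123) = -29250 + 30123 = 873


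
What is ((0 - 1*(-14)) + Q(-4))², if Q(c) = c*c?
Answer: 900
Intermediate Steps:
Q(c) = c²
((0 - 1*(-14)) + Q(-4))² = ((0 - 1*(-14)) + (-4)²)² = ((0 + 14) + 16)² = (14 + 16)² = 30² = 900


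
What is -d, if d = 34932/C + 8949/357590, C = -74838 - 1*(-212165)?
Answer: -13720273203/49106761930 ≈ -0.27940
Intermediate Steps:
C = 137327 (C = -74838 + 212165 = 137327)
d = 13720273203/49106761930 (d = 34932/137327 + 8949/357590 = 13720273203/49106761930 ≈ 0.27940)
-d = -1*13720273203/49106761930 = -13720273203/49106761930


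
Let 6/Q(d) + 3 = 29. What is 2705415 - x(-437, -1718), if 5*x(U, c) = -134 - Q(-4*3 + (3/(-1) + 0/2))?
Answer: 35170744/13 ≈ 2.7054e+6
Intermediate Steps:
Q(d) = 3/13 (Q(d) = 6/(-3 + 29) = 6/26 = 6*(1/26) = 3/13)
x(U, c) = -349/13 (x(U, c) = (-134 - 1*3/13)/5 = (-134 - 3/13)/5 = (1/5)*(-1745/13) = -349/13)
2705415 - x(-437, -1718) = 2705415 - 1*(-349/13) = 2705415 + 349/13 = 35170744/13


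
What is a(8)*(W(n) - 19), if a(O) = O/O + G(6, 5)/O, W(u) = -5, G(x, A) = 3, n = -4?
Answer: -33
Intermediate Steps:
a(O) = 1 + 3/O (a(O) = O/O + 3/O = 1 + 3/O)
a(8)*(W(n) - 19) = ((3 + 8)/8)*(-5 - 19) = ((1/8)*11)*(-24) = (11/8)*(-24) = -33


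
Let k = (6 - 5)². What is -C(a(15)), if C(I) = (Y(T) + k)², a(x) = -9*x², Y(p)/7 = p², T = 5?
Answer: -30976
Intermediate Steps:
Y(p) = 7*p²
k = 1 (k = 1² = 1)
C(I) = 30976 (C(I) = (7*5² + 1)² = (7*25 + 1)² = (175 + 1)² = 176² = 30976)
-C(a(15)) = -1*30976 = -30976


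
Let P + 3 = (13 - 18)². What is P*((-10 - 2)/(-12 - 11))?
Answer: 264/23 ≈ 11.478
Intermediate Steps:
P = 22 (P = -3 + (13 - 18)² = -3 + (-5)² = -3 + 25 = 22)
P*((-10 - 2)/(-12 - 11)) = 22*((-10 - 2)/(-12 - 11)) = 22*(-12/(-23)) = 22*(-12*(-1/23)) = 22*(12/23) = 264/23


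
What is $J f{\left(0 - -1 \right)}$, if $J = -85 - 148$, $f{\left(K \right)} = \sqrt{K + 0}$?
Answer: $-233$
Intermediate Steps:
$f{\left(K \right)} = \sqrt{K}$
$J = -233$
$J f{\left(0 - -1 \right)} = - 233 \sqrt{0 - -1} = - 233 \sqrt{0 + 1} = - 233 \sqrt{1} = \left(-233\right) 1 = -233$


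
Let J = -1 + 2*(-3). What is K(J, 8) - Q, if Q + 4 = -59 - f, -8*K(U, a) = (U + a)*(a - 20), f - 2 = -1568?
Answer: -3003/2 ≈ -1501.5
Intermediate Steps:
f = -1566 (f = 2 - 1568 = -1566)
J = -7 (J = -1 - 6 = -7)
K(U, a) = -(-20 + a)*(U + a)/8 (K(U, a) = -(U + a)*(a - 20)/8 = -(U + a)*(-20 + a)/8 = -(-20 + a)*(U + a)/8)
Q = 1503 (Q = -4 + (-59 - 1*(-1566)) = -4 + (-59 + 1566) = -4 + 1507 = 1503)
K(J, 8) - Q = (-1/8*8**2 + (5/2)*(-7) + (5/2)*8 - 1/8*(-7)*8) - 1*1503 = (-1/8*64 - 35/2 + 20 + 7) - 1503 = (-8 - 35/2 + 20 + 7) - 1503 = 3/2 - 1503 = -3003/2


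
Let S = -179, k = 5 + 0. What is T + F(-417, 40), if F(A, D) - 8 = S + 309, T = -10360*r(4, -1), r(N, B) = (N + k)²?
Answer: -839022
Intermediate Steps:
k = 5
r(N, B) = (5 + N)² (r(N, B) = (N + 5)² = (5 + N)²)
T = -839160 (T = -10360*(5 + 4)² = -10360*9² = -10360*81 = -839160)
F(A, D) = 138 (F(A, D) = 8 + (-179 + 309) = 8 + 130 = 138)
T + F(-417, 40) = -839160 + 138 = -839022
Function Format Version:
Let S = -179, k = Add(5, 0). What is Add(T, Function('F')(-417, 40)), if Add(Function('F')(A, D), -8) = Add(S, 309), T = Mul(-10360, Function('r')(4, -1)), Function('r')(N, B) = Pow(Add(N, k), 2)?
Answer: -839022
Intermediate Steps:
k = 5
Function('r')(N, B) = Pow(Add(5, N), 2) (Function('r')(N, B) = Pow(Add(N, 5), 2) = Pow(Add(5, N), 2))
T = -839160 (T = Mul(-10360, Pow(Add(5, 4), 2)) = Mul(-10360, Pow(9, 2)) = Mul(-10360, 81) = -839160)
Function('F')(A, D) = 138 (Function('F')(A, D) = Add(8, Add(-179, 309)) = Add(8, 130) = 138)
Add(T, Function('F')(-417, 40)) = Add(-839160, 138) = -839022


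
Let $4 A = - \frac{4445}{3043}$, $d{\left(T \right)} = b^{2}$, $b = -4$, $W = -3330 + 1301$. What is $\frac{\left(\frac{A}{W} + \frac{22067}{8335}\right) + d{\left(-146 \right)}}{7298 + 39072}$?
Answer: $\frac{3838615802951}{9545236445222600} \approx 0.00040215$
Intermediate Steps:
$W = -2029$
$d{\left(T \right)} = 16$ ($d{\left(T \right)} = \left(-4\right)^{2} = 16$)
$A = - \frac{4445}{12172}$ ($A = \frac{\left(-4445\right) \frac{1}{3043}}{4} = \frac{1}{4} \left(- \frac{4445}{3043}\right) = - \frac{4445}{12172} \approx -0.36518$)
$\frac{\left(\frac{A}{W} + \frac{22067}{8335}\right) + d{\left(-146 \right)}}{7298 + 39072} = \frac{\left(- \frac{4445}{12172 \left(-2029\right)} + \frac{22067}{8335}\right) + 16}{7298 + 39072} = \frac{\left(\left(- \frac{4445}{12172}\right) \left(- \frac{1}{2029}\right) + 22067 \cdot \frac{1}{8335}\right) + 16}{46370} = \left(\left(\frac{4445}{24696988} + \frac{22067}{8335}\right) + 16\right) \frac{1}{46370} = \left(\frac{545025483271}{205849394980} + 16\right) \frac{1}{46370} = \frac{3838615802951}{205849394980} \cdot \frac{1}{46370} = \frac{3838615802951}{9545236445222600}$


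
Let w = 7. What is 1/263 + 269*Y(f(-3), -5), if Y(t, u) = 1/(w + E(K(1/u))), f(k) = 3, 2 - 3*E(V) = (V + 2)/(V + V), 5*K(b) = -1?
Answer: 424537/14465 ≈ 29.349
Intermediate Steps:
K(b) = -1/5 (K(b) = (1/5)*(-1) = -1/5)
E(V) = 2/3 - (2 + V)/(6*V) (E(V) = 2/3 - (V + 2)/(3*(V + V)) = 2/3 - (2 + V)/(3*(2*V)) = 2/3 - (2 + V)*1/(2*V)/3 = 2/3 - (2 + V)/(6*V))
Y(t, u) = 6/55 (Y(t, u) = 1/(7 + (-2 + 3*(-1/5))/(6*(-1/5))) = 1/(7 + (1/6)*(-5)*(-2 - 3/5)) = 1/(7 + (1/6)*(-5)*(-13/5)) = 1/(7 + 13/6) = 1/(55/6) = 6/55)
1/263 + 269*Y(f(-3), -5) = 1/263 + 269*(6/55) = 1/263 + 1614/55 = 424537/14465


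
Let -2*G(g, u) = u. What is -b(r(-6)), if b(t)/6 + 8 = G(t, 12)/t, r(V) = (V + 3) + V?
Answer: 44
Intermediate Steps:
r(V) = 3 + 2*V (r(V) = (3 + V) + V = 3 + 2*V)
G(g, u) = -u/2
b(t) = -48 - 36/t (b(t) = -48 + 6*((-1/2*12)/t) = -48 + 6*(-6/t) = -48 - 36/t)
-b(r(-6)) = -(-48 - 36/(3 + 2*(-6))) = -(-48 - 36/(3 - 12)) = -(-48 - 36/(-9)) = -(-48 - 36*(-1/9)) = -(-48 + 4) = -1*(-44) = 44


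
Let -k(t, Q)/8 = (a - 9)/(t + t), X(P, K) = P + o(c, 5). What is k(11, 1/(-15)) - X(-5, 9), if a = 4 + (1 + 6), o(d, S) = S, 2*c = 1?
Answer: -8/11 ≈ -0.72727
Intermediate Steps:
c = ½ (c = (½)*1 = ½ ≈ 0.50000)
a = 11 (a = 4 + 7 = 11)
X(P, K) = 5 + P (X(P, K) = P + 5 = 5 + P)
k(t, Q) = -8/t (k(t, Q) = -8*(11 - 9)/(t + t) = -16/(2*t) = -16*1/(2*t) = -8/t)
k(11, 1/(-15)) - X(-5, 9) = -8/11 - (5 - 5) = -8*1/11 - 1*0 = -8/11 + 0 = -8/11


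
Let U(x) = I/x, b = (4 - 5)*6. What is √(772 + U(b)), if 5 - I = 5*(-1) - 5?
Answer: 9*√38/2 ≈ 27.740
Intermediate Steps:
b = -6 (b = -1*6 = -6)
I = 15 (I = 5 - (5*(-1) - 5) = 5 - (-5 - 5) = 5 - 1*(-10) = 5 + 10 = 15)
U(x) = 15/x
√(772 + U(b)) = √(772 + 15/(-6)) = √(772 + 15*(-⅙)) = √(772 - 5/2) = √(1539/2) = 9*√38/2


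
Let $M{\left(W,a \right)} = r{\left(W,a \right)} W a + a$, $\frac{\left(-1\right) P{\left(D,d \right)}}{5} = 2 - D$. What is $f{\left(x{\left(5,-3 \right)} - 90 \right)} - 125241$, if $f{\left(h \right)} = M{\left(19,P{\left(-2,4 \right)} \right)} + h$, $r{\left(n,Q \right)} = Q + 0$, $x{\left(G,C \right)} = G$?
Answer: $-117746$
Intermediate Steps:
$r{\left(n,Q \right)} = Q$
$P{\left(D,d \right)} = -10 + 5 D$ ($P{\left(D,d \right)} = - 5 \left(2 - D\right) = -10 + 5 D$)
$M{\left(W,a \right)} = a + W a^{2}$ ($M{\left(W,a \right)} = a W a + a = W a a + a = W a^{2} + a = a + W a^{2}$)
$f{\left(h \right)} = 7580 + h$ ($f{\left(h \right)} = \left(-10 + 5 \left(-2\right)\right) \left(1 + 19 \left(-10 + 5 \left(-2\right)\right)\right) + h = \left(-10 - 10\right) \left(1 + 19 \left(-10 - 10\right)\right) + h = - 20 \left(1 + 19 \left(-20\right)\right) + h = - 20 \left(1 - 380\right) + h = \left(-20\right) \left(-379\right) + h = 7580 + h$)
$f{\left(x{\left(5,-3 \right)} - 90 \right)} - 125241 = \left(7580 + \left(5 - 90\right)\right) - 125241 = \left(7580 - 85\right) - 125241 = 7495 - 125241 = -117746$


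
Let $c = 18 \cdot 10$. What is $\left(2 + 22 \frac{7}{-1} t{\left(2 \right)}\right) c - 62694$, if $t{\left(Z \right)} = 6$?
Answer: $-228654$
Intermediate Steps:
$c = 180$
$\left(2 + 22 \frac{7}{-1} t{\left(2 \right)}\right) c - 62694 = \left(2 + 22 \frac{7}{-1} \cdot 6\right) 180 - 62694 = \left(2 + 22 \cdot 7 \left(-1\right) 6\right) 180 - 62694 = \left(2 + 22 \left(\left(-7\right) 6\right)\right) 180 - 62694 = \left(2 + 22 \left(-42\right)\right) 180 - 62694 = \left(2 - 924\right) 180 - 62694 = \left(-922\right) 180 - 62694 = -165960 - 62694 = -228654$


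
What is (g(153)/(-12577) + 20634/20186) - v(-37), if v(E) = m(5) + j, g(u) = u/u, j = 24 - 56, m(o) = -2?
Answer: 4445695290/126939661 ≈ 35.022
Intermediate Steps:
j = -32
g(u) = 1
v(E) = -34 (v(E) = -2 - 32 = -34)
(g(153)/(-12577) + 20634/20186) - v(-37) = (1/(-12577) + 20634/20186) - 1*(-34) = (1*(-1/12577) + 20634*(1/20186)) + 34 = (-1/12577 + 10317/10093) + 34 = 129746816/126939661 + 34 = 4445695290/126939661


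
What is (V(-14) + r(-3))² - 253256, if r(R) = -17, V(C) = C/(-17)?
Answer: -73115359/289 ≈ -2.5299e+5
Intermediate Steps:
V(C) = -C/17 (V(C) = C*(-1/17) = -C/17)
(V(-14) + r(-3))² - 253256 = (-1/17*(-14) - 17)² - 253256 = (14/17 - 17)² - 253256 = (-275/17)² - 253256 = 75625/289 - 253256 = -73115359/289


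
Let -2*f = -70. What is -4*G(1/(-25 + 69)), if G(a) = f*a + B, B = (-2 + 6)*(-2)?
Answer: 317/11 ≈ 28.818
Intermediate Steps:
B = -8 (B = 4*(-2) = -8)
f = 35 (f = -½*(-70) = 35)
G(a) = -8 + 35*a (G(a) = 35*a - 8 = -8 + 35*a)
-4*G(1/(-25 + 69)) = -4*(-8 + 35/(-25 + 69)) = -4*(-8 + 35/44) = -4*(-317/44) = 317/11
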